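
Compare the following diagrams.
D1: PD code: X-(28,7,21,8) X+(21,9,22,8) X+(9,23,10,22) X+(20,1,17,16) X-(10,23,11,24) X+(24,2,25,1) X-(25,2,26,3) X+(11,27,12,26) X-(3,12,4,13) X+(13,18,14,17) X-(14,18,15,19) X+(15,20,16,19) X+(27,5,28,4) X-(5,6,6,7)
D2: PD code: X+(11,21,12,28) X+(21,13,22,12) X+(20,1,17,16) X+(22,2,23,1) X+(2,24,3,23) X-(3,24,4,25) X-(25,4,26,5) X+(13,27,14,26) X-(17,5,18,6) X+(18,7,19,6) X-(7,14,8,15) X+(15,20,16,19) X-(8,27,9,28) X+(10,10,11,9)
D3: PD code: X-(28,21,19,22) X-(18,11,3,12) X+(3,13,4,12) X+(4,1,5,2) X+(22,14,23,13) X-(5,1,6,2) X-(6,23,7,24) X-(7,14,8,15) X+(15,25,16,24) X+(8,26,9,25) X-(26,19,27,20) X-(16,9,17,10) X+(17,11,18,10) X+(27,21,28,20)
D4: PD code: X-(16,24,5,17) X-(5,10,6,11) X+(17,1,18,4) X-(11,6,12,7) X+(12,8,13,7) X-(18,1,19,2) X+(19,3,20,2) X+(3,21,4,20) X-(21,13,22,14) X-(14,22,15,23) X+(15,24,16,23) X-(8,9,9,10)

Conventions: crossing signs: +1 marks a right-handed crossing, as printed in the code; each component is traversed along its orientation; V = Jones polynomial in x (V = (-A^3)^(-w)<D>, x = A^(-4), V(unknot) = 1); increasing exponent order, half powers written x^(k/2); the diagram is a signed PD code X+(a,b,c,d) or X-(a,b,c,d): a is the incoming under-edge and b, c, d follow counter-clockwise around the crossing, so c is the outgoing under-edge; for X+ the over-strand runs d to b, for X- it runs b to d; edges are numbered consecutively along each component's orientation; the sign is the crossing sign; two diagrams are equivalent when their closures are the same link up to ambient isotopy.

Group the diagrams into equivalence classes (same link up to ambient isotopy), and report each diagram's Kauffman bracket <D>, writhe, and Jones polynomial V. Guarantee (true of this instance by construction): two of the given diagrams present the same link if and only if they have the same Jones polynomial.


classes: {D1, D2} | {D3} | {D4}
V(D1) = x + 2x^3 + x^5  [14 crossings, <D> = A^-14 + 2A^-6 + A^2, w = +2]
V(D2) = x + 2x^3 + x^5  (w +4, c 14, <D> = A^-8 + 2 + A^8)
V(D3) = 1 + x + x^2 + x^3  (w 0, c 14, <D> = A^-12 + A^-8 + A^-4 + 1)
D4 (bracket A^-14 + 2A^-6 + A^2; 12 crossings at w = -2): V = x^-2 + 2 + x^2
insight: V(x) takes 3 values over 4 diagrams, fixing the grouping


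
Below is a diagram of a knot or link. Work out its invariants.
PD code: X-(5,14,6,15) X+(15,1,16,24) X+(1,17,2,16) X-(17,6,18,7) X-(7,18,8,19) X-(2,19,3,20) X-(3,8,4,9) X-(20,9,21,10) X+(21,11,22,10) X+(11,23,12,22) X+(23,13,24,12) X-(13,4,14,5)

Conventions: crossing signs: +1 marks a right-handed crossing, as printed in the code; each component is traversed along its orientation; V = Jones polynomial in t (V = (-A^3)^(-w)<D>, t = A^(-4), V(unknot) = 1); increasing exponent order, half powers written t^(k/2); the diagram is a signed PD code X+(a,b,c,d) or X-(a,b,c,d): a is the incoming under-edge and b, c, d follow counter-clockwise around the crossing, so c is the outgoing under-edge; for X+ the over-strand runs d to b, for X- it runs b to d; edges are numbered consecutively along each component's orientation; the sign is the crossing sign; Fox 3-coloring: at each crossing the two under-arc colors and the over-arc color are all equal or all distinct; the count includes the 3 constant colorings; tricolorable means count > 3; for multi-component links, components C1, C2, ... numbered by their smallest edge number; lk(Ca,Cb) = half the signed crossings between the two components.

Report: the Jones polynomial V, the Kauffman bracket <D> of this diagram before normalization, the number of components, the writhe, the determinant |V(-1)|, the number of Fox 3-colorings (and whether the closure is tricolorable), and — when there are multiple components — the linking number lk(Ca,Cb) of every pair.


Jones polynomial: V(t) = -t^-4 + t^-3 + t^-1
<D> = A^-2 + A^6 - A^10; writhe -2
components 1, writhe -2 (12 crossings)
3-colorings: 9 of 3^12, det 3 — tricolorable
note: the span of V is 3, forcing >= 3 crossings in any diagram


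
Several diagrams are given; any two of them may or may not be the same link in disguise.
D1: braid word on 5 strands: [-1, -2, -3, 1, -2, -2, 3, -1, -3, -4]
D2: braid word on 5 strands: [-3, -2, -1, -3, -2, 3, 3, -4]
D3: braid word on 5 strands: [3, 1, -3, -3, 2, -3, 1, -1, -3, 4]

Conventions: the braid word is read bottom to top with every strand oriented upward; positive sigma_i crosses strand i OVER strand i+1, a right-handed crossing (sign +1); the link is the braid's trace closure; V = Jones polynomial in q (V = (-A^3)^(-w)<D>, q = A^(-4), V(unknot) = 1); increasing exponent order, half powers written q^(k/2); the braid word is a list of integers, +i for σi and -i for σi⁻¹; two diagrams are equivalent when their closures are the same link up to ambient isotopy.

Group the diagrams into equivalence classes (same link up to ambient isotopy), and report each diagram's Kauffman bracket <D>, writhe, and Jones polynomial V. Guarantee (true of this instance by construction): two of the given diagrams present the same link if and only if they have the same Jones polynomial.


classes: {D1} | {D2} | {D3}
V(D1) = -q^-6 + q^-5 - q^-4 + 2q^-3 - q^-2 + q^-1  [10 crossings, <D> = A^-14 - A^-10 + 2A^-6 - A^-2 + A^2 - A^6, w = -6]
D2 (bracket A^-12; 8 crossings at w = -4): V = 1
V(D3) = -q^-4 + q^-3 + q^-1  (w 0, c 10, <D> = A^4 + A^12 - A^16)
insight: 3 classes among 3 diagrams; unequal V(q) rules out equality


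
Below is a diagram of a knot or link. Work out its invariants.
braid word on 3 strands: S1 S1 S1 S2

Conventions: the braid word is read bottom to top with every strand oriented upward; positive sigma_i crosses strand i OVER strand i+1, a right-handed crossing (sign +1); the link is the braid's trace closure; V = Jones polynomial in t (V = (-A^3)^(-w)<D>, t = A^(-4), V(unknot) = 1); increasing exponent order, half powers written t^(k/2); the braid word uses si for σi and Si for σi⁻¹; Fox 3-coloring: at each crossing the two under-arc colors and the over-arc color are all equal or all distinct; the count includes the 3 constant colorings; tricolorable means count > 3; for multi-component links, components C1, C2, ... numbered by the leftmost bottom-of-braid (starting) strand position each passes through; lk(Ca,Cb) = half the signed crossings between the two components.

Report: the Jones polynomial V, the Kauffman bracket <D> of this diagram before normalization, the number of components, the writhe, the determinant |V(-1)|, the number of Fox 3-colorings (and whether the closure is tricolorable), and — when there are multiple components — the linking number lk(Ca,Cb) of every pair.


Jones polynomial: V(t) = -t^-4 + t^-3 + t^-1
<D> = A^-8 + 1 - A^4; writhe -4
components 1, writhe -4 (4 crossings)
3-colorings: 9 of 3^4, det 3 — tricolorable
note: |V(-1)| = 3: so tricolorable, since 3 divides 3


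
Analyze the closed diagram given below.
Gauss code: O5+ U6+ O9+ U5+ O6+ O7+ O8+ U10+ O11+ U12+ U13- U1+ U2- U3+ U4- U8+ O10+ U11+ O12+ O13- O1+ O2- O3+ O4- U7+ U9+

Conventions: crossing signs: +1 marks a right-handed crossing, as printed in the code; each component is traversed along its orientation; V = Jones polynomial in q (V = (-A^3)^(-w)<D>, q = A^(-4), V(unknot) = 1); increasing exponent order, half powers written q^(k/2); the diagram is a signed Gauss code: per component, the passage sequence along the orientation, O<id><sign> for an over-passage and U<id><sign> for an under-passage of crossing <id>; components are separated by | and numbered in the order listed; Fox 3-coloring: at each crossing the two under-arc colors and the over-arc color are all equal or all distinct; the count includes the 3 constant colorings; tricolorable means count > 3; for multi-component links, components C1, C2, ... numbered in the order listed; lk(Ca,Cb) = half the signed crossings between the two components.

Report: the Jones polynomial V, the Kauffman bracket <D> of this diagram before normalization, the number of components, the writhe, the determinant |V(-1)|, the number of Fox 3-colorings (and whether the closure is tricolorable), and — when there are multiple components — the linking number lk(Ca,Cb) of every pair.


Jones polynomial: V(q) = q^2 + 2q^4 - 2q^5 + q^6 - 2q^7 + q^8
<D> = -A^-11 + 2A^-7 - A^-3 + 2A - 2A^5 - A^13; writhe +7
components 1, writhe +7 (13 crossings)
3-colorings: 27 of 3^13, det 9 — tricolorable
note: w = +7 (over 13 crossings) is diagram-only; (-A^3)^(-7) removes it from V


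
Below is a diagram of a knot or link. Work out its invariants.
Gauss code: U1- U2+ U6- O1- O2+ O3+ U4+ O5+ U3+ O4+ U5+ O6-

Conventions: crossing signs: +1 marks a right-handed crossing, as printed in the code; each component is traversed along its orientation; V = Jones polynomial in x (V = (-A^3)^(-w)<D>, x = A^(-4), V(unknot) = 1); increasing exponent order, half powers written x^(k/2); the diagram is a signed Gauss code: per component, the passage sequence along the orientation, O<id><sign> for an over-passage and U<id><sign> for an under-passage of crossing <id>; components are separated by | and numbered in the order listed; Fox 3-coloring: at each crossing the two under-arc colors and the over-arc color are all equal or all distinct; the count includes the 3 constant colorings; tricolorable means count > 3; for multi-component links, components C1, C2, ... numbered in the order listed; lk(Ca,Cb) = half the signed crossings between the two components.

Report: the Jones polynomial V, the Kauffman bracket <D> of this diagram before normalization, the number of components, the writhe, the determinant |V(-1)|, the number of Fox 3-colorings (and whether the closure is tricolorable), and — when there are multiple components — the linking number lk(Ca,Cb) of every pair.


Jones polynomial: V(x) = x + x^3 - x^4
<D> = -A^-10 + A^-6 + A^2; writhe +2
components 1, writhe +2 (6 crossings)
3-colorings: 9 of 3^6, det 3 — tricolorable
note: V spans 3 powers of x: at least 3 crossings in any diagram


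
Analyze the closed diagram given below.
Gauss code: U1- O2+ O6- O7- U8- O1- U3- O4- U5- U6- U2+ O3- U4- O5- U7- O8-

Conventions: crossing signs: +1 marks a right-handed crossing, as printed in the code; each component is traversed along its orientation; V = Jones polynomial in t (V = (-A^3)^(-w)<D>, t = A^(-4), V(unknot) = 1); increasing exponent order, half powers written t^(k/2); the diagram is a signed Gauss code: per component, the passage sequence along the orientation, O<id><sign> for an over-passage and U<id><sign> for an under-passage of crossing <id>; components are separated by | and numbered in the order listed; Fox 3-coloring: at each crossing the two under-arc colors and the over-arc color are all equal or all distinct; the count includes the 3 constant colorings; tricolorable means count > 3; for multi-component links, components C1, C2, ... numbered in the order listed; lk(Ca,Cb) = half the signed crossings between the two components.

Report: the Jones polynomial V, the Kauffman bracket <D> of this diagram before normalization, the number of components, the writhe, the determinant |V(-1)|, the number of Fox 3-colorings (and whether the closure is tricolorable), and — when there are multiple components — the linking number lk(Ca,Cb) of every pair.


V(t) = t^-8 - 2t^-7 + t^-6 - 2t^-5 + 2t^-4 + t^-2
bracket: A^-10 + 2A^-2 - 2A^2 + A^6 - 2A^10 + A^14, w = -6
1 component, writhe -6, over 8 crossings
det 9, colorings 27 of 3^8 — tricolorable
observation: det 9 = |V(-1)|; divisible by 3, so tricolorable


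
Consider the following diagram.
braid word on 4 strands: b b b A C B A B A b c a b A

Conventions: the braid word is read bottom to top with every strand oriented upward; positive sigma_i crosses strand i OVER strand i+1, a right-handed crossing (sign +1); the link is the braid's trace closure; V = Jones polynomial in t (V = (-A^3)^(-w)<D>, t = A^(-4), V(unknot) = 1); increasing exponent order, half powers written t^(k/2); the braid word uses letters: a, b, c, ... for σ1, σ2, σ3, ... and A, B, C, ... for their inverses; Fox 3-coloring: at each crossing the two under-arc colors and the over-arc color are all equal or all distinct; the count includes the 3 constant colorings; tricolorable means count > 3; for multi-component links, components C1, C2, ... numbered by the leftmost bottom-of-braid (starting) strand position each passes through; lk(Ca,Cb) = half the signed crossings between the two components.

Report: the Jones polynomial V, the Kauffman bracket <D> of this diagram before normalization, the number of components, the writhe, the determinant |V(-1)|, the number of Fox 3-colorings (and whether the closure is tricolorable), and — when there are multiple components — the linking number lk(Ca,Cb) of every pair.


V(t) = -t^(-7/2) + t^(-5/2) - 3t^(-3/2) + 3t^(-1/2) - 4t^(1/2) + 4t^(3/2) - 3t^(5/2) + 2t^(7/2) - t^(9/2)
bracket: -A^-18 + 2A^-14 - 3A^-10 + 4A^-6 - 4A^-2 + 3A^2 - 3A^6 + A^10 - A^14, w = 0
2 components, writhe 0, over 14 crossings
lk(C1,C2) = -1
det 22, colorings 3 of 3^14 — not tricolorable
observation: the 1 component pair carries total linking -1


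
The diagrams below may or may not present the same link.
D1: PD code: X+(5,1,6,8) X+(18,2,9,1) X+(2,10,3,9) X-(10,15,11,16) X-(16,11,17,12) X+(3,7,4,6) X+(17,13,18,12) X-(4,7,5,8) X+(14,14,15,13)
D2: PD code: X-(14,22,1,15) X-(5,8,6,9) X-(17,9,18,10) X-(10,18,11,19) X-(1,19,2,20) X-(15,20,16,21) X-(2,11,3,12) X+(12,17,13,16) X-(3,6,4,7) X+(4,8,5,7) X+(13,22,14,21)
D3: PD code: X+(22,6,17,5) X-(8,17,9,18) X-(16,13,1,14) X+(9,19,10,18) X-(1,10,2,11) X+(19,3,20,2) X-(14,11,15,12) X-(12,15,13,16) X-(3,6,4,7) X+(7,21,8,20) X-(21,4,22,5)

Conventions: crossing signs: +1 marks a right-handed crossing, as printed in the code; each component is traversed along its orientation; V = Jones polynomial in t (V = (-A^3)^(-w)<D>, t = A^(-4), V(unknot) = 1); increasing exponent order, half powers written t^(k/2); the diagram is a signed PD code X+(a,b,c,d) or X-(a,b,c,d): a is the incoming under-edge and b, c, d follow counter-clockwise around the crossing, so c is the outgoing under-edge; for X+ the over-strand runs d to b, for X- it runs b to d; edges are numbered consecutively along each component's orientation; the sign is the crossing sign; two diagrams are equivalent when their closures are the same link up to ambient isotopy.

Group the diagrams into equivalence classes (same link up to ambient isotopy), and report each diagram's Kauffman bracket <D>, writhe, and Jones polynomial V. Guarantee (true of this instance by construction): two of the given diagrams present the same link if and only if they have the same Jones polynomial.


classes: {D1} | {D2} | {D3}
V(D1) = -t^(1/2) - t^(5/2)  [9 crossings, <D> = A^-1 + A^7, w = +3]
V(D2) = -t^(-5/2) - t^(-1/2)  [11 crossings, <D> = A^-13 + A^-5, w = -5]
V(D3) = t^(-7/2) - t^(-5/2) + t^(-3/2) - 2t^(-1/2) - t^(3/2)  [11 crossings, <D> = A^-15 + 2A^-7 - A^-3 + A - A^5, w = -3]
note: 3 classes among 3 diagrams; unequal V(t) rules out equality


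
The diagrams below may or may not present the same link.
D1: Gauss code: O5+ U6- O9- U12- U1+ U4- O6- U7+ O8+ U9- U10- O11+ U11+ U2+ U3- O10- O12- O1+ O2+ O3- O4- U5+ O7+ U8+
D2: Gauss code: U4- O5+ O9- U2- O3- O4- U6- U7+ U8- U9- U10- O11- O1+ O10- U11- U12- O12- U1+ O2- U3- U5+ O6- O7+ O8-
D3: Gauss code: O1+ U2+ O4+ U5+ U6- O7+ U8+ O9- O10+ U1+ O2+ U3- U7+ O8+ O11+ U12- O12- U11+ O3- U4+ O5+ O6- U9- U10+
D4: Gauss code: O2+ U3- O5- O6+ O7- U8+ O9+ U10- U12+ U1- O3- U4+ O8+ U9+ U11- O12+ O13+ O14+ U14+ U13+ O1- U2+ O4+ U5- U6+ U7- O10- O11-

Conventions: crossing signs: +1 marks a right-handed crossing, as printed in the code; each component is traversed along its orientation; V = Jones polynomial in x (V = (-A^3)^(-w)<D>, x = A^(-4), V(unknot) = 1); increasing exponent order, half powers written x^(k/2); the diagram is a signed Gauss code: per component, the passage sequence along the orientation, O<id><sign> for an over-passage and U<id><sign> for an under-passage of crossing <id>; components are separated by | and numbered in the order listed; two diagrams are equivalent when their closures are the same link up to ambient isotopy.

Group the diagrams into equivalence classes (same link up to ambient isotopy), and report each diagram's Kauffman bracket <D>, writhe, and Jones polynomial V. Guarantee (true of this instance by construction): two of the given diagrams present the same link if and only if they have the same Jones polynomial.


grouping into links: {D1, D4} | {D2} | {D3}
V(D1) = -x^-3 + 2x^-2 - 2x^-1 + 3 - 2x + 2x^2 - x^3  (w 0, c 12, <D> = -A^-12 + 2A^-8 - 2A^-4 + 3 - 2A^4 + 2A^8 - A^12)
D2 (bracket A^-14 - A^-10 + 2A^-6 - A^-2 + A^2 - A^6; 12 crossings at w = -6): V = -x^-6 + x^-5 - x^-4 + 2x^-3 - x^-2 + x^-1
V(D3) = x - x^2 + 2x^3 - x^4 + x^5 - x^6  (w +4, c 12, <D> = -A^-12 + A^-8 - A^-4 + 2 - A^4 + A^8)
D4 (bracket -A^-6 + 2A^-2 - 2A^2 + 3A^6 - 2A^10 + 2A^14 - A^18; 14 crossings at w = +2): V = -x^-3 + 2x^-2 - 2x^-1 + 3 - 2x + 2x^2 - x^3
key observation: 3 classes among 4 diagrams; unequal V(x) rules out equality


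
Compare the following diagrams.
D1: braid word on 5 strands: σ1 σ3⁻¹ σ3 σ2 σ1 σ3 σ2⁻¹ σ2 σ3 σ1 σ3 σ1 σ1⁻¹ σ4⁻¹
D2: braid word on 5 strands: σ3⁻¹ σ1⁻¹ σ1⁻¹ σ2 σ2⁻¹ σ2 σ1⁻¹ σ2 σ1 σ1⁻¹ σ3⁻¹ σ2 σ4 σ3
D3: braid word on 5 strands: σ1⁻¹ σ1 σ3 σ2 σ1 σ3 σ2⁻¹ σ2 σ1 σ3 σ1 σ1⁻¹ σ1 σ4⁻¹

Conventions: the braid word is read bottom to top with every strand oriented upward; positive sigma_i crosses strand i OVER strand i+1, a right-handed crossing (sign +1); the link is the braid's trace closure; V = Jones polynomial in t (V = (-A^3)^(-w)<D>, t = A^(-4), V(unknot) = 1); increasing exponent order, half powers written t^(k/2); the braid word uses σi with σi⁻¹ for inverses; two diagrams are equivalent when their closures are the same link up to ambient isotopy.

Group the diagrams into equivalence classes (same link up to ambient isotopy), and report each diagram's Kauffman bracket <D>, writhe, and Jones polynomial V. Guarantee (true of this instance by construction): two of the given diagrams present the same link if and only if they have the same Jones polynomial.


equivalence classes: {D1, D3} | {D2}
D1 (bracket A^-14 - 2A^-10 + A^-6 - 2A^-2 + 2A^2 + A^10; 14 crossings at w = +6): V = t^2 + 2t^4 - 2t^5 + t^6 - 2t^7 + t^8
V(D2) = -t^-3 + 2t^-2 - 2t^-1 + 3 - 2t + 2t^2 - t^3  (w 0, c 14, <D> = -A^-12 + 2A^-8 - 2A^-4 + 3 - 2A^4 + 2A^8 - A^12)
V(D3) = t^2 + 2t^4 - 2t^5 + t^6 - 2t^7 + t^8  (w +6, c 14, <D> = A^-14 - 2A^-10 + A^-6 - 2A^-2 + 2A^2 + A^10)
observation: comparing 3 Jones polynomials yields 2 groups


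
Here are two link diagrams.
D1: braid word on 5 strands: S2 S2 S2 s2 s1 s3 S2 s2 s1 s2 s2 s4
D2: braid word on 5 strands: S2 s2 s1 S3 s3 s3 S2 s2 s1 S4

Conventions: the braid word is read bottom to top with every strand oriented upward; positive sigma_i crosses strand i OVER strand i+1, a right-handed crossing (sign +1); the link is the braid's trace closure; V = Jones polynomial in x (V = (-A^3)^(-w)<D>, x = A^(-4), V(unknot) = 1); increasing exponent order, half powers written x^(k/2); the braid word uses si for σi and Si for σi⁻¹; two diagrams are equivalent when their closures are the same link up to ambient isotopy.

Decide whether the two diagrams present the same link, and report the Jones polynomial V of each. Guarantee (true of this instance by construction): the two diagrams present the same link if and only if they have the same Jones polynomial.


same link: yes
V(D1) = 1 + x + x^2 + x^3  [12 crossings, <D> = 1 + A^4 + A^8 + A^12, w = +4]
V(D2) = 1 + x + x^2 + x^3  (w +2, c 10, <D> = A^-6 + A^-2 + A^2 + A^6)
note: all 2 diagrams share one V(x), hence one class


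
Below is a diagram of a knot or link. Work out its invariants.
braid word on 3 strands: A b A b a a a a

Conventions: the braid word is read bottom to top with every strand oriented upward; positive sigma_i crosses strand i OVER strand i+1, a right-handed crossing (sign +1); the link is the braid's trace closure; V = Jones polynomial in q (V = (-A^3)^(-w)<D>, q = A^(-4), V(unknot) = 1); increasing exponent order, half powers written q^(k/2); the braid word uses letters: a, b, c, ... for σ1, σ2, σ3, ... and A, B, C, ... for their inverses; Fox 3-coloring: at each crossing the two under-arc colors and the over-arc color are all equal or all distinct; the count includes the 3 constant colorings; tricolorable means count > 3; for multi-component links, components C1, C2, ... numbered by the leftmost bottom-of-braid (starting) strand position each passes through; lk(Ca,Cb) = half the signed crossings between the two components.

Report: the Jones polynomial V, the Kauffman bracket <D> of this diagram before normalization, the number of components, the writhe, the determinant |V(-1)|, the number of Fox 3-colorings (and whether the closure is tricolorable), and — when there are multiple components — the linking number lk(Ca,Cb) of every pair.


V(q) = q - q^2 + 2q^3 - q^4 + q^5 - q^6
bracket: -A^-12 + A^-8 - A^-4 + 2 - A^4 + A^8, w = +4
1 component, writhe +4, over 8 crossings
det 7, colorings 3 of 3^8 — not tricolorable
observation: det 7 = |V(-1)|; not divisible by 3, so not tricolorable


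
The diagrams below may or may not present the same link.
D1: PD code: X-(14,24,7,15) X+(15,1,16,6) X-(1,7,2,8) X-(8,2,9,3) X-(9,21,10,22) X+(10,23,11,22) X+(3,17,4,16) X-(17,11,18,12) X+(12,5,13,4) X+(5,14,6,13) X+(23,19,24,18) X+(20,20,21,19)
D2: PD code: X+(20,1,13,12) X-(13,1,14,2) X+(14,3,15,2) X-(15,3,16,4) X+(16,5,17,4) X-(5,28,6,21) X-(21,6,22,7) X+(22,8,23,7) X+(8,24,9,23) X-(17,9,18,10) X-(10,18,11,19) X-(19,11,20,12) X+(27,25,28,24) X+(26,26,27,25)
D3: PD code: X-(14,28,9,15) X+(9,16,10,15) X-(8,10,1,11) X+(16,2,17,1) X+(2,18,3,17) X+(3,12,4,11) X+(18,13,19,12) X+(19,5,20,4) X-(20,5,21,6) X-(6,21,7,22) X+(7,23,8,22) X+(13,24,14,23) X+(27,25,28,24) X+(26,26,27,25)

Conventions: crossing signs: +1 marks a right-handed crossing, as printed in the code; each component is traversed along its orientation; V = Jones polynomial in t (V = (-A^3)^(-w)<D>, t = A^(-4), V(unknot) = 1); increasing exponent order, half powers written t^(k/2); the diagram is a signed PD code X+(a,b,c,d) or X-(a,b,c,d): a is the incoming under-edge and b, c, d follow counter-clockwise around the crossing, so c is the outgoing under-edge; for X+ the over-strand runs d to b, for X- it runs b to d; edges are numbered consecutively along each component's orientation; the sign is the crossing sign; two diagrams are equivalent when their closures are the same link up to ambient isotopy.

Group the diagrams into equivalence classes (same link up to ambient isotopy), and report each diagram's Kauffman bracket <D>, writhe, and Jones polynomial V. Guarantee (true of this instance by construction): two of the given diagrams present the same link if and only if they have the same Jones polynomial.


equivalence classes: {D1} | {D2} | {D3}
D1 (bracket A^-10 - 3A^-6 + 5A^-2 - 5A^2 + 8A^6 - 5A^10 + 5A^14 - 3A^18 + A^22; 12 crossings at w = +2): V = t^-4 - 3t^-3 + 5t^-2 - 5t^-1 + 8 - 5t + 5t^2 - 3t^3 + t^4
V(D2) = t^-3 + t^-2 + t^-1 + 1  [14 crossings, <D> = 1 + A^4 + A^8 + A^12, w = 0]
D3 (bracket A^-2 + 2A^6 + A^14; 14 crossings at w = +6): V = t + 2t^3 + t^5
key observation: comparing 3 Jones polynomials yields 3 groups


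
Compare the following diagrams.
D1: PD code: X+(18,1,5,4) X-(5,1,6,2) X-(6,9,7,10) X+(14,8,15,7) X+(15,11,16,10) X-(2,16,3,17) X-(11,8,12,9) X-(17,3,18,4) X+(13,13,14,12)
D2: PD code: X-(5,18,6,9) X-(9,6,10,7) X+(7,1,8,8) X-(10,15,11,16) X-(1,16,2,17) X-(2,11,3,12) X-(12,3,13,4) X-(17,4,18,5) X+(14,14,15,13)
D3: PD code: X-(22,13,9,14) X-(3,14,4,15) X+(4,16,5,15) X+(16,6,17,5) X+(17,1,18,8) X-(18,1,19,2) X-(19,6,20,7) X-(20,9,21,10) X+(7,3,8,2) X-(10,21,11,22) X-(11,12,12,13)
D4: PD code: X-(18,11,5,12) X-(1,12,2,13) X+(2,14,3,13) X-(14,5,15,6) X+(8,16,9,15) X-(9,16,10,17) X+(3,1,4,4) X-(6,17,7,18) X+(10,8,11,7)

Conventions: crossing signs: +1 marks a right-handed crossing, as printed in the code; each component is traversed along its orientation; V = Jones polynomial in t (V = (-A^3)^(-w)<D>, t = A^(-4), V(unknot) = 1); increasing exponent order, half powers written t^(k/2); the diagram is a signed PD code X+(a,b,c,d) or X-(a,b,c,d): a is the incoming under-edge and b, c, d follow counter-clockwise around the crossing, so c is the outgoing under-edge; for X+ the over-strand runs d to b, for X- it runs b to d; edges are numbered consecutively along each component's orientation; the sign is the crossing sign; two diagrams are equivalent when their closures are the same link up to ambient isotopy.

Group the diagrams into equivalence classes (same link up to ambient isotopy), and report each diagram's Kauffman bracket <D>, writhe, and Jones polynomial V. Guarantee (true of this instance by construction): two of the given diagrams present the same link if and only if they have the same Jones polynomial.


classes: {D1} | {D2} | {D3, D4}
V(D1) = -t^(-5/2) - t^(-1/2)  [9 crossings, <D> = A^-1 + A^7, w = -1]
V(D2) = -t^(-17/2) + t^(-15/2) - t^(-13/2) + t^(-11/2) - t^(-9/2) - t^(-5/2)  [9 crossings, <D> = A^-5 + A^3 - A^7 + A^11 - A^15 + A^19, w = -5]
V(D3) = t^(-9/2) - t^(-5/2) - t^(-3/2) - t^(-1/2)  [11 crossings, <D> = A^-7 + A^-3 + A - A^9, w = -3]
D4 (bracket A^-1 + A^3 + A^7 - A^15; 9 crossings at w = -1): V = t^(-9/2) - t^(-5/2) - t^(-3/2) - t^(-1/2)
insight: V(t) takes 3 values over 4 diagrams, fixing the grouping


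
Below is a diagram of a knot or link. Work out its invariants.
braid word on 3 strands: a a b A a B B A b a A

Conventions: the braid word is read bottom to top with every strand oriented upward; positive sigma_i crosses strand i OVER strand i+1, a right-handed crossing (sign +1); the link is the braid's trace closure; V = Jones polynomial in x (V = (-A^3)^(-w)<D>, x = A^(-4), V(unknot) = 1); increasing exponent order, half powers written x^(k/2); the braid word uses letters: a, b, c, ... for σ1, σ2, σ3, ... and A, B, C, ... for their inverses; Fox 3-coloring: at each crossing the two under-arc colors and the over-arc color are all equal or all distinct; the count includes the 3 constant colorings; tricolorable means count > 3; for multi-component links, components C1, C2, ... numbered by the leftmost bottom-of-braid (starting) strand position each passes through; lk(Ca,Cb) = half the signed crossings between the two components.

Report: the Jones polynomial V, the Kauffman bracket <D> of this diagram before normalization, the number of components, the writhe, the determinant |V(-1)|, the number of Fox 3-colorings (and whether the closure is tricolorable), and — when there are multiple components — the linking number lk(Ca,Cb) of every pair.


V(x) = -x^(1/2) - x^(5/2)
bracket: A^-7 + A, w = +1
2 components, writhe +1, over 11 crossings
lk(C1,C2) = +1
det 2, colorings 3 of 3^11 — not tricolorable
observation: summing lk over 1 pair gives +1


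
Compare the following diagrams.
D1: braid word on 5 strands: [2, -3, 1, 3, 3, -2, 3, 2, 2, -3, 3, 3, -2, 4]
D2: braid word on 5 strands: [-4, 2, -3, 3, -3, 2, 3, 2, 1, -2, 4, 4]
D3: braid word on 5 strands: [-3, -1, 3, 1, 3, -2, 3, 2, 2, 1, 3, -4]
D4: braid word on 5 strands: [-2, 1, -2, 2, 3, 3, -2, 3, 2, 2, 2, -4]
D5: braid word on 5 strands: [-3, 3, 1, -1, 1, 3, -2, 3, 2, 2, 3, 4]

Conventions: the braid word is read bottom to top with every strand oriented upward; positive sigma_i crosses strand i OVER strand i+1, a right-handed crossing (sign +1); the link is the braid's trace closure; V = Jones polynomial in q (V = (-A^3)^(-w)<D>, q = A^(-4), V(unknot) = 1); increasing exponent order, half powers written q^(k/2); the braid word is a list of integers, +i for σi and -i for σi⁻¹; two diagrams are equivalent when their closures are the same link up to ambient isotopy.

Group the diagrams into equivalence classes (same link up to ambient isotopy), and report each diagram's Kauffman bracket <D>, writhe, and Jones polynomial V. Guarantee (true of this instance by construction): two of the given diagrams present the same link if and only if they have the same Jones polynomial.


equivalence classes: {D1, D3, D4, D5} | {D2}
D1 (bracket -A^-6 + A^-2 - A^2 + 2A^6 - A^10 + A^14; 14 crossings at w = +6): V = q - q^2 + 2q^3 - q^4 + q^5 - q^6
D2 (bracket A^12; 12 crossings at w = +4): V = 1
D3 (bracket -A^-12 + A^-8 - A^-4 + 2 - A^4 + A^8; 12 crossings at w = +4): V = q - q^2 + 2q^3 - q^4 + q^5 - q^6
V(D4) = q - q^2 + 2q^3 - q^4 + q^5 - q^6  [12 crossings, <D> = -A^-12 + A^-8 - A^-4 + 2 - A^4 + A^8, w = +4]
D5 (bracket -A^-6 + A^-2 - A^2 + 2A^6 - A^10 + A^14; 12 crossings at w = +6): V = q - q^2 + 2q^3 - q^4 + q^5 - q^6
key observation: 2 classes among 5 diagrams; unequal V(q) rules out equality


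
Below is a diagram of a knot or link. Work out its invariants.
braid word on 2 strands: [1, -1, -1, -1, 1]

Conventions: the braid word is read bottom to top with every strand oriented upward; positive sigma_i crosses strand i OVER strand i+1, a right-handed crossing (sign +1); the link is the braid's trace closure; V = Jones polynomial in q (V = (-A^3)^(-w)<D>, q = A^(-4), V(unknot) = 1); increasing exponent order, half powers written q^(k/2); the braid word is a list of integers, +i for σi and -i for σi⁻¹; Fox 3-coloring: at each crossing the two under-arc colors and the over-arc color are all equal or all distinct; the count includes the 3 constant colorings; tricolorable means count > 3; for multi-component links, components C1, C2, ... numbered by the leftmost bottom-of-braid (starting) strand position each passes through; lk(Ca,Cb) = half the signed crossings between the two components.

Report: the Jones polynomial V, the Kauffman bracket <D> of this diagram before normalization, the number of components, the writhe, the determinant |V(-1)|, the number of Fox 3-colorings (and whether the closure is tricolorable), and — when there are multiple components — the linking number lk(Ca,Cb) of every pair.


Jones polynomial: V(q) = 1
<D> = -A^-3; writhe -1
components 1, writhe -1 (5 crossings)
3-colorings: 3 of 3^5, det 1 — not tricolorable
note: free reduction leaves σ1⁻¹ of the original 5 letters


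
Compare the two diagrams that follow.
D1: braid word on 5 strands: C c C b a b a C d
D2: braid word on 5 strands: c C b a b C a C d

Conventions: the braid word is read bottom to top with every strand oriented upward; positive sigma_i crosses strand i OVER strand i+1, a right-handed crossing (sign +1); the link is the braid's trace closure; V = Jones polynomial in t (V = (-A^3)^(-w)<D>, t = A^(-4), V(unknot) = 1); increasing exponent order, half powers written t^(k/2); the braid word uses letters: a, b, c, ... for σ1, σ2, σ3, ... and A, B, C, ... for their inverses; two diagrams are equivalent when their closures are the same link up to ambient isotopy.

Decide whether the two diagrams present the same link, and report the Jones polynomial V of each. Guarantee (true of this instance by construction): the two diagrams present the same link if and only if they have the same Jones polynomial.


same link: yes
V(D1) = -t^(-3/2) - 2t^(1/2) + t^(3/2) - t^(5/2) + t^(7/2)  [9 crossings, <D> = -A^-5 + A^-1 - A^3 + 2A^7 + A^15, w = +3]
V(D2) = -t^(-3/2) - 2t^(1/2) + t^(3/2) - t^(5/2) + t^(7/2)  (w +3, c 9, <D> = -A^-5 + A^-1 - A^3 + 2A^7 + A^15)
note: one V(t) for all 2 diagrams — one class (guaranteed)


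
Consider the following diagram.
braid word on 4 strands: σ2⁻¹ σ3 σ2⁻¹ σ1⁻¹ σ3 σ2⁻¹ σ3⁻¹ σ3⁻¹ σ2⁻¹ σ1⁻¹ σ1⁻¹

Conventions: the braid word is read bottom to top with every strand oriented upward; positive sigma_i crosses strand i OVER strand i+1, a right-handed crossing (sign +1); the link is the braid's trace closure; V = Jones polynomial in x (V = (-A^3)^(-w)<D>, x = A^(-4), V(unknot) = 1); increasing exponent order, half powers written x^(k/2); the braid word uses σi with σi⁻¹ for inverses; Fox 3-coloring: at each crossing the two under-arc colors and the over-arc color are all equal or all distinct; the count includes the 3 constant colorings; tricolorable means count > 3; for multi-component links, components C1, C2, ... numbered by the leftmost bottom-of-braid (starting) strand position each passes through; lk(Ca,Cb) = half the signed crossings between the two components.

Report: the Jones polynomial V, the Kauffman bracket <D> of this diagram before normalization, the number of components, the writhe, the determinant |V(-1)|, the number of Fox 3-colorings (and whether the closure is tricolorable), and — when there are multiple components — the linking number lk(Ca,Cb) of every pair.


V = -x^-9 + 2x^-8 - 3x^-7 + 4x^-6 - 4x^-5 + 3x^-4 - 2x^-3 + 2x^-2
<D> = -2A^-13 + 2A^-9 - 3A^-5 + 4A^-1 - 4A^3 + 3A^7 - 2A^11 + A^15 (w = -7)
1 component over 11 crossings, w = -7
9 Fox colorings among 3^11, |V(-1)| = 21: tricolorable
why: V spans 7 powers of x: at least 7 crossings in any diagram


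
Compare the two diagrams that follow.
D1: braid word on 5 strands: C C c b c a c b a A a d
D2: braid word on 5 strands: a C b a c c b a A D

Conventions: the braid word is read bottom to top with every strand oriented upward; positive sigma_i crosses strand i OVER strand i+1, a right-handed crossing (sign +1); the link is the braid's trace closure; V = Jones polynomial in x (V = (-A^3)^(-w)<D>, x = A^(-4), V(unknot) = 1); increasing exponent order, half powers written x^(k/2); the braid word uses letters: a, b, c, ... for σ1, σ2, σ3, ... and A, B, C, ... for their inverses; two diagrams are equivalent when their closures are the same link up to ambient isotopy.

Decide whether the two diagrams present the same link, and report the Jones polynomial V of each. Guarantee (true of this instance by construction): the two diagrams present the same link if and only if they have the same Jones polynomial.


equivalent: yes
D1 (bracket -A^-6 + A^-2 - A^2 + 2A^6 - A^10 + A^14; 12 crossings at w = +6): V = x - x^2 + 2x^3 - x^4 + x^5 - x^6
V(D2) = x - x^2 + 2x^3 - x^4 + x^5 - x^6  [10 crossings, <D> = -A^-12 + A^-8 - A^-4 + 2 - A^4 + A^8, w = +4]
observation: from 12 to 10 crossings by R-moves: one link, two diagrams


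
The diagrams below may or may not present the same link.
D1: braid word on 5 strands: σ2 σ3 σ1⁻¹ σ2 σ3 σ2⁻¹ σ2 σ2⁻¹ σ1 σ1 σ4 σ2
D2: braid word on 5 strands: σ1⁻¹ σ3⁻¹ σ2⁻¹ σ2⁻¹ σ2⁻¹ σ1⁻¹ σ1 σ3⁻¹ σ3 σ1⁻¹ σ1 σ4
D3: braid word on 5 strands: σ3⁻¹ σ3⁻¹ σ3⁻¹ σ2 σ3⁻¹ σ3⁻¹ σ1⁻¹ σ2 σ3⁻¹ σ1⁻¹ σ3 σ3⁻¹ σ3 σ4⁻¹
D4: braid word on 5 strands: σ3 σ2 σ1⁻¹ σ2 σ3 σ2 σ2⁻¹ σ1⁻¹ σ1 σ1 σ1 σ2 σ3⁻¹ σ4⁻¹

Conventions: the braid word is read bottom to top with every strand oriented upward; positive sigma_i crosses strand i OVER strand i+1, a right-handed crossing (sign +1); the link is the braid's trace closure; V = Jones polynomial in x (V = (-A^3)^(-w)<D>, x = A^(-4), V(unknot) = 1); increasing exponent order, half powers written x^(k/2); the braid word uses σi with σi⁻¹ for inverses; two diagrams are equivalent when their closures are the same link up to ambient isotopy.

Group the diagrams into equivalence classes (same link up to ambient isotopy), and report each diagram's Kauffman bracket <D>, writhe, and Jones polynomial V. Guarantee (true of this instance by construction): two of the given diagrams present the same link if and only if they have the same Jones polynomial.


grouping into links: {D1, D4} | {D2} | {D3}
V(D1) = x - x^2 + 2x^3 - x^4 + x^5 - x^6  (w +6, c 12, <D> = -A^-6 + A^-2 - A^2 + 2A^6 - A^10 + A^14)
D2 (bracket A^-8 + 1 - A^4; 12 crossings at w = -4): V = -x^-4 + x^-3 + x^-1
D3 (bracket A^-18 - 2A^-14 + 4A^-10 - 5A^-6 + 6A^-2 - 6A^2 + 6A^6 - 4A^10 + 2A^14 - A^18; 14 crossings at w = -6): V = -x^-9 + 2x^-8 - 4x^-7 + 6x^-6 - 6x^-5 + 6x^-4 - 5x^-3 + 4x^-2 - 2x^-1 + 1
D4 (bracket -A^-12 + A^-8 - A^-4 + 2 - A^4 + A^8; 14 crossings at w = +4): V = x - x^2 + 2x^3 - x^4 + x^5 - x^6
key observation: comparing 4 Jones polynomials yields 3 groups


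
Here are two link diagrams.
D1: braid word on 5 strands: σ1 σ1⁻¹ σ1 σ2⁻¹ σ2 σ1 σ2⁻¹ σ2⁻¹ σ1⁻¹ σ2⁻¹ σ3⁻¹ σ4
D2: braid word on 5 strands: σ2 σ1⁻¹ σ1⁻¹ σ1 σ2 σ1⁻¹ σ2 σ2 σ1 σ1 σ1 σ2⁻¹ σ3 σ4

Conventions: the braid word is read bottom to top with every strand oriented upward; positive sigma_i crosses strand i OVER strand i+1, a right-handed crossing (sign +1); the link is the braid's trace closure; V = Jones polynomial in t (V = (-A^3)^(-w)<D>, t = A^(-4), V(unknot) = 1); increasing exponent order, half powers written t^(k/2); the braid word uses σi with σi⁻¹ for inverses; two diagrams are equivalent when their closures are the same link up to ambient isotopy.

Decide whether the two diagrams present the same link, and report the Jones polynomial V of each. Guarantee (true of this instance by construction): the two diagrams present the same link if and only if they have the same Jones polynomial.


same link: no
V(D1) = 1  [12 crossings, <D> = A^-6, w = -2]
V(D2) = t - t^2 + 2t^3 - t^4 + t^5 - t^6  [14 crossings, <D> = -A^-6 + A^-2 - A^2 + 2A^6 - A^10 + A^14, w = +6]
insight: 2 classes among 2 diagrams; unequal V(t) rules out equality


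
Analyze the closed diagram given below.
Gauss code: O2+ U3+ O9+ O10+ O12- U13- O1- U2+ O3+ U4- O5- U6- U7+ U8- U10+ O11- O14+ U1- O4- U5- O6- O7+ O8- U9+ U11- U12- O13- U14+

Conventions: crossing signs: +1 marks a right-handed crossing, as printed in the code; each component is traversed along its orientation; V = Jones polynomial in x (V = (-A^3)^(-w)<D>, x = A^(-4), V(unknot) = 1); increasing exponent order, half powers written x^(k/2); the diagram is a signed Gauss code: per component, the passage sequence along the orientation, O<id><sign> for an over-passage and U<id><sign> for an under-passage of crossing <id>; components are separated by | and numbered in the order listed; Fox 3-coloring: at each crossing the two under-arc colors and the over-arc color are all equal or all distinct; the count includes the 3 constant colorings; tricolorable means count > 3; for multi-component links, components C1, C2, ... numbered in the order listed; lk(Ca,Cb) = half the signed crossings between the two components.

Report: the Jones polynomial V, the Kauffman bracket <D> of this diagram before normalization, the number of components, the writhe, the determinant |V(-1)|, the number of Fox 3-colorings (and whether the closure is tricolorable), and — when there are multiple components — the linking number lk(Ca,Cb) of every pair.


V(x) = x^-7 - 3x^-6 + 5x^-5 - 8x^-4 + 10x^-3 - 10x^-2 + 10x^-1 - 7 + 5x - 3x^2 + x^3
bracket: A^-18 - 3A^-14 + 5A^-10 - 7A^-6 + 10A^-2 - 10A^2 + 10A^6 - 8A^10 + 5A^14 - 3A^18 + A^22, w = -2
1 component, writhe -2, over 14 crossings
det 63, colorings 9 of 3^14 — tricolorable
observation: det 63 = |V(-1)|; divisible by 3, so tricolorable


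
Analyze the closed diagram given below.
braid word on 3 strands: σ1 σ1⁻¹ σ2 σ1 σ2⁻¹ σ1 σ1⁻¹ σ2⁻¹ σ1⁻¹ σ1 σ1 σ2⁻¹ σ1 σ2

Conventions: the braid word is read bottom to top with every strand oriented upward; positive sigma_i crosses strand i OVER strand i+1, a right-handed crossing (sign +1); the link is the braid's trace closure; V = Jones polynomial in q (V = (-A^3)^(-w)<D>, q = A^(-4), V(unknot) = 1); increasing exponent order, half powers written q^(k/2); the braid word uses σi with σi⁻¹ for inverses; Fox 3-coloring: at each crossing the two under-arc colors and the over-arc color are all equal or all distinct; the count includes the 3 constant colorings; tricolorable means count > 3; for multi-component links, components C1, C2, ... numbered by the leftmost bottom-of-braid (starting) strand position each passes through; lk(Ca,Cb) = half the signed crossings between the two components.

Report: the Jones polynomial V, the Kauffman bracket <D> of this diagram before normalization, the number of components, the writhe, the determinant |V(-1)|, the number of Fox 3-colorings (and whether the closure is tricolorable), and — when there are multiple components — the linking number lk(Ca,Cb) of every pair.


V(q) = -q^-1 + 2 - q + 2q^2 - q^3 + q^4 - q^5
bracket: -A^-14 + A^-10 - A^-6 + 2A^-2 - A^2 + 2A^6 - A^10, w = +2
1 component, writhe +2, over 14 crossings
det 9, colorings 9 of 3^14 — tricolorable
observation: inverse pairs cancel, leaving σ2 σ1 σ2⁻¹ σ2⁻¹ σ1 σ2⁻¹ σ1 σ2
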